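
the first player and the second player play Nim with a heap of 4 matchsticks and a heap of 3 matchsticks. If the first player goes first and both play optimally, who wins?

Nim-sum: 4 ^ 3 = 7.
The nim-sum is 7 ≠ 0, so this is an N-position: the player to move can win; the first player has a winning move.

the first player wins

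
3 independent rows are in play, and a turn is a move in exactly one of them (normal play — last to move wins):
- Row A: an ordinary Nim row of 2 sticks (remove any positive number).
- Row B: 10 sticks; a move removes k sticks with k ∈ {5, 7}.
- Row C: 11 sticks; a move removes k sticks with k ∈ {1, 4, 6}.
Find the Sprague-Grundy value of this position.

1

Row A is a plain Nim row of size 2, so its Grundy value is 2.
For row B, compute g(0), g(1), … with moves {5, 7}:
g(0) = mex{} = 0
g(1) = mex{} = 0
g(2) = mex{} = 0
g(3) = mex{} = 0
g(4) = mex{} = 0
g(5) = mex{0} = 1
g(6) = mex{0} = 1
g(7) = mex{0} = 1
g(8) = mex{0} = 1
g(9) = mex{0} = 1
g(10) = mex{0,1} = 2
So g(10) = 2.
Build the Grundy sequence for row C with g(k) = mex{g(k−s) : s ∈ {1, 4, 6}, s ≤ k}:
g(0) = mex{} = 0
g(1) = mex{0} = 1
g(2) = mex{1} = 0
g(3) = mex{0} = 1
g(4) = mex{0,1} = 2
g(5) = mex{1,2} = 0
g(6) = mex{0} = 1
g(7) = mex{1} = 0
g(8) = mex{0,2} = 1
g(9) = mex{0,1} = 2
g(10) = mex{1,2} = 0
g(11) = mex{0} = 1
So g(11) = 1.
By the Sprague-Grundy theorem, the Grundy value of a sum of independent games is the XOR of the component values.
Combined value = 2 ⊕ 2 ⊕ 1 = 1.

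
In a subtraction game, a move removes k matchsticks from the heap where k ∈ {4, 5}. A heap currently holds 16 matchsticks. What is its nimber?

1

Build the Grundy sequence with g(k) = mex{g(k−s) : s ∈ {4, 5}, s ≤ k}:
k:     0  1  2  3  4  5  6  7  8  9 10 11 12 13 14 15 16
g(k):  0  0  0  0  1  1  1  1  2  0  0  0  0  1  1  1  1
So g(16) = 1.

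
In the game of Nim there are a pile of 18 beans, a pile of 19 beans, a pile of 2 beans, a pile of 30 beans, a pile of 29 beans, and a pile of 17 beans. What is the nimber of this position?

Write each in binary and XOR column by column:
  10010  (18)
  10011  (19)
  00010  (2)
  11110  (30)
  11101  (29)
  10001  (17)
  -----
  10001  (17)

17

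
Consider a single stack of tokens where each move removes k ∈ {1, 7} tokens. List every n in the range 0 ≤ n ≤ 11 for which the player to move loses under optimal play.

0, 2, 4, 6, 8, 10

Build the Grundy sequence with g(k) = mex{g(k−s) : s ∈ {1, 7}, s ≤ k}:
k:     0  1  2  3  4  5  6  7  8  9 10 11
g(k):  0  1  0  1  0  1  0  1  0  1  0  1
The P-positions (g = 0) in 0..11 are 0, 2, 4, 6, 8, 10.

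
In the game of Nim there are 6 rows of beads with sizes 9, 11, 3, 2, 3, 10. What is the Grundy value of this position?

Nim-sum: 9 ⊕ 11 ⊕ 3 ⊕ 2 ⊕ 3 ⊕ 10 = 10.

10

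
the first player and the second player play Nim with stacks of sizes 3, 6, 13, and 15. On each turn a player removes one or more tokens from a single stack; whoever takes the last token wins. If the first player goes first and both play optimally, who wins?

the first player wins

Nim-sum: 3 ⊕ 6 ⊕ 13 ⊕ 15 = 7.
The nim-sum is 7 ≠ 0, so this is an N-position: the player to move can win; the first player has a winning move.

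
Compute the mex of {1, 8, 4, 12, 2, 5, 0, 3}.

6

The values 0, 1, 2, 3, 4, 5 are all present; 6 is the first non-negative integer missing from the set.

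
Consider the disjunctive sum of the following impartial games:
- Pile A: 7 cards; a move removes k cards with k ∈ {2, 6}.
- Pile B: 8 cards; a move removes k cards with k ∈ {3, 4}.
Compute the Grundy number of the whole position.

Grundy values for pile A (subtraction set {2, 6}):
g(0) = mex{} = 0
g(1) = mex{} = 0
g(2) = mex{0} = 1
g(3) = mex{0} = 1
g(4) = mex{1} = 0
g(5) = mex{1} = 0
g(6) = mex{0} = 1
g(7) = mex{0} = 1
So g(7) = 1.
Build the Grundy sequence for pile B with g(k) = mex{g(k−s) : s ∈ {3, 4}, s ≤ k}:
g(0) = mex{} = 0
g(1) = mex{} = 0
g(2) = mex{} = 0
g(3) = mex{0} = 1
g(4) = mex{0} = 1
g(5) = mex{0} = 1
g(6) = mex{0,1} = 2
g(7) = mex{1} = 0
g(8) = mex{1} = 0
So g(8) = 0.
By the Sprague-Grundy theorem, the Grundy value of a sum of independent games is the XOR of the component values.
Combined value = 1 XOR 0 = 1.

1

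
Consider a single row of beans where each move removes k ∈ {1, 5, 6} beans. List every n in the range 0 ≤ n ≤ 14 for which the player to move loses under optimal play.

0, 2, 4, 11, 13

Grundy values for subtraction set {1, 5, 6}:
g(0) = mex{} = 0
g(1) = mex{0} = 1
g(2) = mex{1} = 0
g(3) = mex{0} = 1
g(4) = mex{1} = 0
g(5) = mex{0} = 1
g(6) = mex{0,1} = 2
g(7) = mex{0,1,2} = 3
g(8) = mex{0,1,3} = 2
g(9) = mex{0,1,2} = 3
g(10) = mex{0,1,3} = 2
g(11) = mex{1,2} = 0
g(12) = mex{0,2,3} = 1
g(13) = mex{1,2,3} = 0
g(14) = mex{0,2,3} = 1
The P-positions (g = 0) in 0..14 are 0, 2, 4, 11, 13.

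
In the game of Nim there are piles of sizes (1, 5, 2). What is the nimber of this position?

6

Bitwise XOR of the heap sizes:
  001  (1)
  101  (5)
  010  (2)
  ---
  110  (6)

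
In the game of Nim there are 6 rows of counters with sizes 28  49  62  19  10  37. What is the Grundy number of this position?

47

Write each in binary and XOR column by column:
  011100  (28)
  110001  (49)
  111110  (62)
  010011  (19)
  001010  (10)
  100101  (37)
  ------
  101111  (47)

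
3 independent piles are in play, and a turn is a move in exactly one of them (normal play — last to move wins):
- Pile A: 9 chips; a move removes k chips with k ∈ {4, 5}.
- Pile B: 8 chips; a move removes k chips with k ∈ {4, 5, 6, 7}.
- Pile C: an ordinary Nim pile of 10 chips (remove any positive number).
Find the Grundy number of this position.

Grundy values for pile A (subtraction set {4, 5}):
g(0) = mex{} = 0
g(1) = mex{} = 0
g(2) = mex{} = 0
g(3) = mex{} = 0
g(4) = mex{0} = 1
g(5) = mex{0} = 1
g(6) = mex{0} = 1
g(7) = mex{0} = 1
g(8) = mex{0,1} = 2
g(9) = mex{1} = 0
So g(9) = 0.
Build the Grundy sequence for pile B with g(k) = mex{g(k−s) : s ∈ {4, 5, 6, 7}, s ≤ k}:
g(0) = mex{} = 0
g(1) = mex{} = 0
g(2) = mex{} = 0
g(3) = mex{} = 0
g(4) = mex{0} = 1
g(5) = mex{0} = 1
g(6) = mex{0} = 1
g(7) = mex{0} = 1
g(8) = mex{0,1} = 2
So g(8) = 2.
Pile C is a plain Nim pile of size 10, so its Grundy value is 10.
By the Sprague-Grundy theorem, the Grundy value of a sum of independent games is the XOR of the component values.
Combined value = 0 XOR 2 XOR 10 = 8.

8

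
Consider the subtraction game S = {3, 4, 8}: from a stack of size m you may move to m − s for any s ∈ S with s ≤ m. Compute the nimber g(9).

Build the Grundy sequence with g(k) = mex{g(k−s) : s ∈ {3, 4, 8}, s ≤ k}:
k:     0  1  2  3  4  5  6  7  8  9
g(k):  0  0  0  1  1  1  2  0  2  3
So g(9) = 3.

3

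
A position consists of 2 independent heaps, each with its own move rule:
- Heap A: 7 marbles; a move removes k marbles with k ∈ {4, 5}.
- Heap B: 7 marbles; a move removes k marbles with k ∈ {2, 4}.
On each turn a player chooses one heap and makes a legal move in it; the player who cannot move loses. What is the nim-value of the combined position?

1

For heap A, compute g(0), g(1), … with moves {4, 5}:
g(0) = mex{} = 0
g(1) = mex{} = 0
g(2) = mex{} = 0
g(3) = mex{} = 0
g(4) = mex{0} = 1
g(5) = mex{0} = 1
g(6) = mex{0} = 1
g(7) = mex{0} = 1
So g(7) = 1.
Grundy values for heap B (subtraction set {2, 4}):
k:     0  1  2  3  4  5  6  7
g(k):  0  0  1  1  2  2  0  0
So g(7) = 0.
The value of a disjunctive sum is the nim-sum of the parts.
Combined value = 1 ⊕ 0 = 1.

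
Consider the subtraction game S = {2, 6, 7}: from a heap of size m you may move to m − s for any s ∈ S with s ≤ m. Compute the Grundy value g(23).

3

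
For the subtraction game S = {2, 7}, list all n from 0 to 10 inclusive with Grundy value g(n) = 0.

0, 1, 4, 5, 9, 10

Compute g(0), g(1), … for moves {2, 7}:
g(0) = mex{} = 0
g(1) = mex{} = 0
g(2) = mex{0} = 1
g(3) = mex{0} = 1
g(4) = mex{1} = 0
g(5) = mex{1} = 0
g(6) = mex{0} = 1
g(7) = mex{0} = 1
g(8) = mex{0,1} = 2
g(9) = mex{1} = 0
g(10) = mex{1,2} = 0
The P-positions (g = 0) in 0..10 are 0, 1, 4, 5, 9, 10.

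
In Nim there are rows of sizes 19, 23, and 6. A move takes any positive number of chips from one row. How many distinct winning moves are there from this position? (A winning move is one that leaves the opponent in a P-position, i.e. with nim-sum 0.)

3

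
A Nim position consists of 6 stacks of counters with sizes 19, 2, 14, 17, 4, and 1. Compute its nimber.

Compute the nim-sum pairwise:
19 ⊕ 2 = 17
17 ⊕ 14 = 31
31 ⊕ 17 = 14
14 ⊕ 4 = 10
10 ⊕ 1 = 11

11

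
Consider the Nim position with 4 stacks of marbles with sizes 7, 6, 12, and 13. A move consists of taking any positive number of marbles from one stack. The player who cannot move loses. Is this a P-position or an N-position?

P-position

Nim-sum: 7 XOR 6 XOR 12 XOR 13 = 0.
The nim-sum is 0, so this is a P-position: the player to move is in a losing position under optimal play.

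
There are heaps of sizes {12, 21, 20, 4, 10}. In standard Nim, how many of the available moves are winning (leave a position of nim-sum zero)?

1

Bitwise XOR of the heap sizes:
  01100  (12)
  10101  (21)
  10100  (20)
  00100  (4)
  01010  (10)
  -----
  00011  (3)
The overall nim-sum is X = 3. A heap of size p has a winning move iff p XOR X < p (reduce it to p XOR X).
  12: 12 XOR 3 = 15 ≥ 12 — no move.
  21: 21 XOR 3 = 22 ≥ 21 — no move.
  20: 20 XOR 3 = 23 ≥ 20 — no move.
  4: 4 XOR 3 = 7 ≥ 4 — no move.
  10: 10 XOR 3 = 9 < 10 — winning move (to 9).
That gives 1 winning move.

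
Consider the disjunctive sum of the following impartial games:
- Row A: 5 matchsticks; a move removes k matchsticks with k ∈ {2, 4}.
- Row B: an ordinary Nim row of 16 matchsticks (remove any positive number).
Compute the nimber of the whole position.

18

Build the Grundy sequence for row A with g(k) = mex{g(k−s) : s ∈ {2, 4}, s ≤ k}:
g(0) = mex{} = 0
g(1) = mex{} = 0
g(2) = mex{0} = 1
g(3) = mex{0} = 1
g(4) = mex{0,1} = 2
g(5) = mex{0,1} = 2
So g(5) = 2.
Row B is a plain Nim row of size 16, so its Grundy value is 16.
The value of a disjunctive sum is the nim-sum of the parts.
Combined value = 2 ⊕ 16 = 18.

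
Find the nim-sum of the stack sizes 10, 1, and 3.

8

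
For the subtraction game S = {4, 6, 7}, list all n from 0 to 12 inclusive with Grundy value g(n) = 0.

0, 1, 2, 3, 11, 12

Compute g(0), g(1), … for moves {4, 6, 7}:
g(0) = mex{} = 0
g(1) = mex{} = 0
g(2) = mex{} = 0
g(3) = mex{} = 0
g(4) = mex{0} = 1
g(5) = mex{0} = 1
g(6) = mex{0} = 1
g(7) = mex{0} = 1
g(8) = mex{0,1} = 2
g(9) = mex{0,1} = 2
g(10) = mex{0,1} = 2
g(11) = mex{1} = 0
g(12) = mex{1,2} = 0
The P-positions (g = 0) in 0..12 are 0, 1, 2, 3, 11, 12.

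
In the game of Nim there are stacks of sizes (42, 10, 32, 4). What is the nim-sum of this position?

4

Nim-sum: 42 ⊕ 10 ⊕ 32 ⊕ 4 = 4.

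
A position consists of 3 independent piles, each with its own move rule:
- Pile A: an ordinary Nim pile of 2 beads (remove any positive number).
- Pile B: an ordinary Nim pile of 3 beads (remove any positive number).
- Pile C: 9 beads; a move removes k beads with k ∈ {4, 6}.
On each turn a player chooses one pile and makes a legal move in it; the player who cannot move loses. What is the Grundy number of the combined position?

Pile A is a plain Nim pile of size 2, so its Grundy value is 2.
Pile B is a plain Nim pile of size 3, so its Grundy value is 3.
Grundy values for pile C (subtraction set {4, 6}):
g(0) = mex{} = 0
g(1) = mex{} = 0
g(2) = mex{} = 0
g(3) = mex{} = 0
g(4) = mex{0} = 1
g(5) = mex{0} = 1
g(6) = mex{0} = 1
g(7) = mex{0} = 1
g(8) = mex{0,1} = 2
g(9) = mex{0,1} = 2
So g(9) = 2.
The value of a disjunctive sum is the nim-sum of the parts.
Combined value = 2 ⊕ 3 ⊕ 2 = 3.

3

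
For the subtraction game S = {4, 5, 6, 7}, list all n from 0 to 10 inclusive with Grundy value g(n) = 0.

Grundy values for subtraction set {4, 5, 6, 7}:
g(0) = mex{} = 0
g(1) = mex{} = 0
g(2) = mex{} = 0
g(3) = mex{} = 0
g(4) = mex{0} = 1
g(5) = mex{0} = 1
g(6) = mex{0} = 1
g(7) = mex{0} = 1
g(8) = mex{0,1} = 2
g(9) = mex{0,1} = 2
g(10) = mex{0,1} = 2
The P-positions (g = 0) in 0..10 are 0, 1, 2, 3.

0, 1, 2, 3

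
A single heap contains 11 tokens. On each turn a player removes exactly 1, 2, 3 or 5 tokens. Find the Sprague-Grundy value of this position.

3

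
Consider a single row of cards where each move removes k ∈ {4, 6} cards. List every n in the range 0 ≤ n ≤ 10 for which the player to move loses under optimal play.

0, 1, 2, 3, 10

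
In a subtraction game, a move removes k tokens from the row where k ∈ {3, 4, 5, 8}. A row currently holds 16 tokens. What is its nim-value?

Grundy values for subtraction set {3, 4, 5, 8}:
k:     0  1  2  3  4  5  6  7  8  9 10 11 12 13 14 15 16
g(k):  0  0  0  1  1  1  2  2  2  3  3  0  0  0  1  1  1
So g(16) = 1.

1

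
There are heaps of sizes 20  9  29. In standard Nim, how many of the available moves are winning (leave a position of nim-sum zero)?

0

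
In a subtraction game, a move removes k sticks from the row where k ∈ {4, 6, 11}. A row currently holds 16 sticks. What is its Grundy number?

Compute g(0), g(1), … for moves {4, 6, 11}:
k:     0  1  2  3  4  5  6  7  8  9 10 11 12 13 14 15 16
g(k):  0  0  0  0  1  1  1  1  2  2  0  2  3  3  1  0  2
So g(16) = 2.

2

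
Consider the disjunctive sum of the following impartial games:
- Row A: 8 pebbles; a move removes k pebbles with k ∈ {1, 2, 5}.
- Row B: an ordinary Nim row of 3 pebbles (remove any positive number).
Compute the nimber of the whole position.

For row A, compute g(0), g(1), … with moves {1, 2, 5}:
g(0) = mex{} = 0
g(1) = mex{0} = 1
g(2) = mex{0,1} = 2
g(3) = mex{1,2} = 0
g(4) = mex{0,2} = 1
g(5) = mex{0,1} = 2
g(6) = mex{1,2} = 0
g(7) = mex{0,2} = 1
g(8) = mex{0,1} = 2
So g(8) = 2.
Row B is a plain Nim row of size 3, so its Grundy value is 3.
By the Sprague-Grundy theorem, the Grundy value of a sum of independent games is the XOR of the component values.
Combined value = 2 ⊕ 3 = 1.

1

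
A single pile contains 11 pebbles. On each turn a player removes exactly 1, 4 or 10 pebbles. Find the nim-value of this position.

Grundy values for subtraction set {1, 4, 10}:
g(0) = mex{} = 0
g(1) = mex{0} = 1
g(2) = mex{1} = 0
g(3) = mex{0} = 1
g(4) = mex{0,1} = 2
g(5) = mex{1,2} = 0
g(6) = mex{0} = 1
g(7) = mex{1} = 0
g(8) = mex{0,2} = 1
g(9) = mex{0,1} = 2
g(10) = mex{0,1,2} = 3
g(11) = mex{0,1,3} = 2
So g(11) = 2.

2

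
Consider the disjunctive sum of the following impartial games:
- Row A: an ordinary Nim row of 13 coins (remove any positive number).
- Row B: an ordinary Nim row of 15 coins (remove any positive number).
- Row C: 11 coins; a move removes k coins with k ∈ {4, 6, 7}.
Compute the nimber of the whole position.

2

Row A is a plain Nim row of size 13, so its Grundy value is 13.
Row B is a plain Nim row of size 15, so its Grundy value is 15.
For row C, compute g(0), g(1), … with moves {4, 6, 7}:
g(0) = mex{} = 0
g(1) = mex{} = 0
g(2) = mex{} = 0
g(3) = mex{} = 0
g(4) = mex{0} = 1
g(5) = mex{0} = 1
g(6) = mex{0} = 1
g(7) = mex{0} = 1
g(8) = mex{0,1} = 2
g(9) = mex{0,1} = 2
g(10) = mex{0,1} = 2
g(11) = mex{1} = 0
So g(11) = 0.
By the Sprague-Grundy theorem, the Grundy value of a sum of independent games is the XOR of the component values.
Combined value = 13 ⊕ 15 ⊕ 0 = 2.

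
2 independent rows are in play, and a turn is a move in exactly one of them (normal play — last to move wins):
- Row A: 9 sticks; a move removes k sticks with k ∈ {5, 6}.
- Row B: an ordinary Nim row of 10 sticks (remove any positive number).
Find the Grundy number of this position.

Build the Grundy sequence for row A with g(k) = mex{g(k−s) : s ∈ {5, 6}, s ≤ k}:
g(0) = mex{} = 0
g(1) = mex{} = 0
g(2) = mex{} = 0
g(3) = mex{} = 0
g(4) = mex{} = 0
g(5) = mex{0} = 1
g(6) = mex{0} = 1
g(7) = mex{0} = 1
g(8) = mex{0} = 1
g(9) = mex{0} = 1
So g(9) = 1.
Row B is a plain Nim row of size 10, so its Grundy value is 10.
By the Sprague-Grundy theorem, the Grundy value of a sum of independent games is the XOR of the component values.
Combined value = 1 ⊕ 10 = 11.

11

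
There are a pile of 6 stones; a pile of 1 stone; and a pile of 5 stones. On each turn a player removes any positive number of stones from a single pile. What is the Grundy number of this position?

Nim-sum: 6 ^ 1 ^ 5 = 2.

2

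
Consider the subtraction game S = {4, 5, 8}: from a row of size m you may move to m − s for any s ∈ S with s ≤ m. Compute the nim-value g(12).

0

Compute g(0), g(1), … for moves {4, 5, 8}:
g(0) = mex{} = 0
g(1) = mex{} = 0
g(2) = mex{} = 0
g(3) = mex{} = 0
g(4) = mex{0} = 1
g(5) = mex{0} = 1
g(6) = mex{0} = 1
g(7) = mex{0} = 1
g(8) = mex{0,1} = 2
g(9) = mex{0,1} = 2
g(10) = mex{0,1} = 2
g(11) = mex{0,1} = 2
g(12) = mex{1,2} = 0
So g(12) = 0.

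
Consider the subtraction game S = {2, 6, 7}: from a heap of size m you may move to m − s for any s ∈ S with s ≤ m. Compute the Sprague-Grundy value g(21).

Build the Grundy sequence with g(k) = mex{g(k−s) : s ∈ {2, 6, 7}, s ≤ k}:
k:     0  1  2  3  4  5  6  7  8  9 10 11 12 13 14 15 16 17 18 19 20 21
g(k):  0  0  1  1  0  0  1  1  2  0  3  1  2  0  0  1  1  0  0  1  1  2
So g(21) = 2.

2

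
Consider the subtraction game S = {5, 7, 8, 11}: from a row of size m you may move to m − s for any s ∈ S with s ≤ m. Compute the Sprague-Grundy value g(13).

2

Build the Grundy sequence with g(k) = mex{g(k−s) : s ∈ {5, 7, 8, 11}, s ≤ k}:
k:     0  1  2  3  4  5  6  7  8  9 10 11 12 13
g(k):  0  0  0  0  0  1  1  1  1  1  2  2  2  2
So g(13) = 2.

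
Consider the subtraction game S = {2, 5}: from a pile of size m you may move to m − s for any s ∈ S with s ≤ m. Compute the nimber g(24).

1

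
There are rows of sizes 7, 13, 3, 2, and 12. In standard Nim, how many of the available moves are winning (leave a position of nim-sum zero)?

3

In binary:
  0111  (7)
  1101  (13)
  0011  (3)
  0010  (2)
  1100  (12)
  ----
  0111  (7)
The overall nim-sum is X = 7. A row of size p has a winning move iff p XOR X < p (reduce it to p XOR X).
  7: 7 XOR 7 = 0 < 7 — winning move (to 0).
  13: 13 XOR 7 = 10 < 13 — winning move (to 10).
  3: 3 XOR 7 = 4 ≥ 3 — no move.
  2: 2 XOR 7 = 5 ≥ 2 — no move.
  12: 12 XOR 7 = 11 < 12 — winning move (to 11).
That gives 3 winning moves.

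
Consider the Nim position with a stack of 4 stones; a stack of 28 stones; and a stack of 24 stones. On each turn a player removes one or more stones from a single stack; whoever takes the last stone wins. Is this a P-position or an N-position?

P-position

Write each in binary and XOR column by column:
  00100  (4)
  11100  (28)
  11000  (24)
  -----
  00000  (0)
The nim-sum is 0, so this is a P-position: the player to move is in a losing position under optimal play.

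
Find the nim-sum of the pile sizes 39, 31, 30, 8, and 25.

Write each in binary and XOR column by column:
  100111  (39)
  011111  (31)
  011110  (30)
  001000  (8)
  011001  (25)
  ------
  110111  (55)

55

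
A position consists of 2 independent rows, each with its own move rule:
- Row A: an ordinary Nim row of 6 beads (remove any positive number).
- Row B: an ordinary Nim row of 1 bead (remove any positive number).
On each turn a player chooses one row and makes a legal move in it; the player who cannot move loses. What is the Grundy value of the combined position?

7

Row A is a plain Nim row of size 6, so its Grundy value is 6.
Row B is a plain Nim row of size 1, so its Grundy value is 1.
By the Sprague-Grundy theorem, the Grundy value of a sum of independent games is the XOR of the component values.
Combined value = 6 ⊕ 1 = 7.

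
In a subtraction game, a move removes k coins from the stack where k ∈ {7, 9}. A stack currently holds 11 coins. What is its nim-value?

Compute g(0), g(1), … for moves {7, 9}:
k:     0  1  2  3  4  5  6  7  8  9 10 11
g(k):  0  0  0  0  0  0  0  1  1  1  1  1
So g(11) = 1.

1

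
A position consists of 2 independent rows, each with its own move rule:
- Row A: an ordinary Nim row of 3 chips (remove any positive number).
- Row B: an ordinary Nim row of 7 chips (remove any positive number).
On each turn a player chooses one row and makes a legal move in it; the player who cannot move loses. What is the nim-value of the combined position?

4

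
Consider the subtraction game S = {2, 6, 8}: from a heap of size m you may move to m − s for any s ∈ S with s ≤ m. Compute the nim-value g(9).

2

Grundy values for subtraction set {2, 6, 8}:
k:     0  1  2  3  4  5  6  7  8  9
g(k):  0  0  1  1  0  0  1  1  2  2
So g(9) = 2.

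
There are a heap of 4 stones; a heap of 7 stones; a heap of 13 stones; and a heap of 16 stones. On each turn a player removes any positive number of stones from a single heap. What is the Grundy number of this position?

Compute the nim-sum pairwise:
4 ^ 7 = 3
3 ^ 13 = 14
14 ^ 16 = 30

30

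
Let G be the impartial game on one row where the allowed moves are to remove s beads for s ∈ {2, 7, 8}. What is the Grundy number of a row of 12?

1

Build the Grundy sequence with g(k) = mex{g(k−s) : s ∈ {2, 7, 8}, s ≤ k}:
g(0) = mex{} = 0
g(1) = mex{} = 0
g(2) = mex{0} = 1
g(3) = mex{0} = 1
g(4) = mex{1} = 0
g(5) = mex{1} = 0
g(6) = mex{0} = 1
g(7) = mex{0} = 1
g(8) = mex{0,1} = 2
g(9) = mex{0,1} = 2
g(10) = mex{1,2} = 0
g(11) = mex{0,1,2} = 3
g(12) = mex{0} = 1
So g(12) = 1.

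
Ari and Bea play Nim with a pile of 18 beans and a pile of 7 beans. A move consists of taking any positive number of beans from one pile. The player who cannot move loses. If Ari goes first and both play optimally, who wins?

Nim-sum: 18 ^ 7 = 21.
The nim-sum is 21 ≠ 0, so this is an N-position: the player to move can win; Ari has a winning move.

Ari wins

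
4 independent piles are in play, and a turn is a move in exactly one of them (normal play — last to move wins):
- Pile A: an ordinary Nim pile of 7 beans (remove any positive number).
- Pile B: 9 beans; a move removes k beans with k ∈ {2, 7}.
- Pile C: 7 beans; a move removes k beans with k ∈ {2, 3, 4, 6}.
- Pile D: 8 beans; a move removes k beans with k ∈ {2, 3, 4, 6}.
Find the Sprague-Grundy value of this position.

4

Pile A is a plain Nim pile of size 7, so its Grundy value is 7.
Build the Grundy sequence for pile B with g(k) = mex{g(k−s) : s ∈ {2, 7}, s ≤ k}:
g(0) = mex{} = 0
g(1) = mex{} = 0
g(2) = mex{0} = 1
g(3) = mex{0} = 1
g(4) = mex{1} = 0
g(5) = mex{1} = 0
g(6) = mex{0} = 1
g(7) = mex{0} = 1
g(8) = mex{0,1} = 2
g(9) = mex{1} = 0
So g(9) = 0.
Grundy values for pile C (subtraction set {2, 3, 4, 6}):
k:     0  1  2  3  4  5  6  7
g(k):  0  0  1  1  2  2  3  3
So g(7) = 3.
For pile D, compute g(0), g(1), … with moves {2, 3, 4, 6}:
k:     0  1  2  3  4  5  6  7  8
g(k):  0  0  1  1  2  2  3  3  0
So g(8) = 0.
The value of a disjunctive sum is the nim-sum of the parts.
Combined value = 7 XOR 0 XOR 3 XOR 0 = 4.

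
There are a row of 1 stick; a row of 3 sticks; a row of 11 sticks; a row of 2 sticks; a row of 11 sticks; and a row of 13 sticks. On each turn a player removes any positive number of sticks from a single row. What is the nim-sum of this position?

Nim-sum: 1 XOR 3 XOR 11 XOR 2 XOR 11 XOR 13 = 13.

13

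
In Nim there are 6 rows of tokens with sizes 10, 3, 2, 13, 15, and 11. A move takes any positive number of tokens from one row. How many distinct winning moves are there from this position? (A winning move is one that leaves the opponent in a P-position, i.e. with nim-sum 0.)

5

Nim-sum: 10 XOR 3 XOR 2 XOR 13 XOR 15 XOR 11 = 2.
The overall nim-sum is X = 2. A row of size p has a winning move iff p XOR X < p (reduce it to p XOR X).
  10: 10 XOR 2 = 8 < 10 — winning move (to 8).
  3: 3 XOR 2 = 1 < 3 — winning move (to 1).
  2: 2 XOR 2 = 0 < 2 — winning move (to 0).
  13: 13 XOR 2 = 15 ≥ 13 — no move.
  15: 15 XOR 2 = 13 < 15 — winning move (to 13).
  11: 11 XOR 2 = 9 < 11 — winning move (to 9).
That gives 5 winning moves.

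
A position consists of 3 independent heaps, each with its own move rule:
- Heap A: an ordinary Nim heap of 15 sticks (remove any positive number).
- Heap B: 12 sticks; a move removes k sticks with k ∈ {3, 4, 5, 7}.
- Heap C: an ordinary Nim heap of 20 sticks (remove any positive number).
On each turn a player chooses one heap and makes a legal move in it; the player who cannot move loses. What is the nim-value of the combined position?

27

Heap A is a plain Nim heap of size 15, so its Grundy value is 15.
For heap B, compute g(0), g(1), … with moves {3, 4, 5, 7}:
g(0) = mex{} = 0
g(1) = mex{} = 0
g(2) = mex{} = 0
g(3) = mex{0} = 1
g(4) = mex{0} = 1
g(5) = mex{0} = 1
g(6) = mex{0,1} = 2
g(7) = mex{0,1} = 2
g(8) = mex{0,1} = 2
g(9) = mex{0,1,2} = 3
g(10) = mex{1,2} = 0
g(11) = mex{1,2} = 0
g(12) = mex{1,2,3} = 0
So g(12) = 0.
Heap C is a plain Nim heap of size 20, so its Grundy value is 20.
By the Sprague-Grundy theorem, the Grundy value of a sum of independent games is the XOR of the component values.
Combined value = 15 XOR 0 XOR 20 = 27.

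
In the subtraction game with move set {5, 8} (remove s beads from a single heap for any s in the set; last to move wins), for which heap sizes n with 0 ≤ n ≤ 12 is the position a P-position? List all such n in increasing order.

Compute g(0), g(1), … for moves {5, 8}:
k:     0  1  2  3  4  5  6  7  8  9 10 11 12
g(k):  0  0  0  0  0  1  1  1  1  1  2  2  2
The P-positions (g = 0) in 0..12 are 0, 1, 2, 3, 4.

0, 1, 2, 3, 4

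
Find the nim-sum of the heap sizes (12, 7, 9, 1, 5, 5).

3

Nim-sum: 12 ^ 7 ^ 9 ^ 1 ^ 5 ^ 5 = 3.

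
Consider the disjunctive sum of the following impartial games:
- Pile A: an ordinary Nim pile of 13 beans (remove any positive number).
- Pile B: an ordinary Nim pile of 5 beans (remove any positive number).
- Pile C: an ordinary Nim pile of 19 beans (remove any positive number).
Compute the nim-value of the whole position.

27

Pile A is a plain Nim pile of size 13, so its Grundy value is 13.
Pile B is a plain Nim pile of size 5, so its Grundy value is 5.
Pile C is a plain Nim pile of size 19, so its Grundy value is 19.
The value of a disjunctive sum is the nim-sum of the parts.
Combined value = 13 ⊕ 5 ⊕ 19 = 27.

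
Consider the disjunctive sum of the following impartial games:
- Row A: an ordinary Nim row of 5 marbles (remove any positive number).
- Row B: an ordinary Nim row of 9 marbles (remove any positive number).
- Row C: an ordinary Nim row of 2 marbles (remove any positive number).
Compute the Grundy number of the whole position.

14

Row A is a plain Nim row of size 5, so its Grundy value is 5.
Row B is a plain Nim row of size 9, so its Grundy value is 9.
Row C is a plain Nim row of size 2, so its Grundy value is 2.
By the Sprague-Grundy theorem, the Grundy value of a sum of independent games is the XOR of the component values.
Combined value = 5 ⊕ 9 ⊕ 2 = 14.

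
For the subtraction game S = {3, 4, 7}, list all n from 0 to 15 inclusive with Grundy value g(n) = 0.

Grundy values for subtraction set {3, 4, 7}:
k:     0  1  2  3  4  5  6  7  8  9 10 11 12 13 14 15
g(k):  0  0  0  1  1  1  2  2  2  3  0  0  0  1  1  1
The P-positions (g = 0) in 0..15 are 0, 1, 2, 10, 11, 12.

0, 1, 2, 10, 11, 12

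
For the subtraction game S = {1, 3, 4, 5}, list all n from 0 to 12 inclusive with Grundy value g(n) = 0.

Grundy values for subtraction set {1, 3, 4, 5}:
g(0) = mex{} = 0
g(1) = mex{0} = 1
g(2) = mex{1} = 0
g(3) = mex{0} = 1
g(4) = mex{0,1} = 2
g(5) = mex{0,1,2} = 3
g(6) = mex{0,1,3} = 2
g(7) = mex{0,1,2} = 3
g(8) = mex{1,2,3} = 0
g(9) = mex{0,2,3} = 1
g(10) = mex{1,2,3} = 0
g(11) = mex{0,2,3} = 1
g(12) = mex{0,1,3} = 2
The P-positions (g = 0) in 0..12 are 0, 2, 8, 10.

0, 2, 8, 10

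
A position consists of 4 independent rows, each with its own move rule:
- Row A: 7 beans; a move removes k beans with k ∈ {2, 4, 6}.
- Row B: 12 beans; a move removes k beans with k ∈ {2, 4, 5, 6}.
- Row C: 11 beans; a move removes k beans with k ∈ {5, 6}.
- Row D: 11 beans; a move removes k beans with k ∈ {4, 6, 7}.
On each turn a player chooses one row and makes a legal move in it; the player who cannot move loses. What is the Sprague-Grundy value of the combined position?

1

For row A, compute g(0), g(1), … with moves {2, 4, 6}:
k:     0  1  2  3  4  5  6  7
g(k):  0  0  1  1  2  2  3  3
So g(7) = 3.
Build the Grundy sequence for row B with g(k) = mex{g(k−s) : s ∈ {2, 4, 5, 6}, s ≤ k}:
g(0) = mex{} = 0
g(1) = mex{} = 0
g(2) = mex{0} = 1
g(3) = mex{0} = 1
g(4) = mex{0,1} = 2
g(5) = mex{0,1} = 2
g(6) = mex{0,1,2} = 3
g(7) = mex{0,1,2} = 3
g(8) = mex{1,2,3} = 0
g(9) = mex{1,2,3} = 0
g(10) = mex{0,2,3} = 1
g(11) = mex{0,2,3} = 1
g(12) = mex{0,1,3} = 2
So g(12) = 2.
For row C, compute g(0), g(1), … with moves {5, 6}:
k:     0  1  2  3  4  5  6  7  8  9 10 11
g(k):  0  0  0  0  0  1  1  1  1  1  2  0
So g(11) = 0.
Grundy values for row D (subtraction set {4, 6, 7}):
k:     0  1  2  3  4  5  6  7  8  9 10 11
g(k):  0  0  0  0  1  1  1  1  2  2  2  0
So g(11) = 0.
By the Sprague-Grundy theorem, the Grundy value of a sum of independent games is the XOR of the component values.
Combined value = 3 ⊕ 2 ⊕ 0 ⊕ 0 = 1.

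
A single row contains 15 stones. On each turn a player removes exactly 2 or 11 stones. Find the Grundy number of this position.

1

Compute g(0), g(1), … for moves {2, 11}:
k:     0  1  2  3  4  5  6  7  8  9 10 11 12 13 14 15
g(k):  0  0  1  1  0  0  1  1  0  0  1  1  2  0  0  1
So g(15) = 1.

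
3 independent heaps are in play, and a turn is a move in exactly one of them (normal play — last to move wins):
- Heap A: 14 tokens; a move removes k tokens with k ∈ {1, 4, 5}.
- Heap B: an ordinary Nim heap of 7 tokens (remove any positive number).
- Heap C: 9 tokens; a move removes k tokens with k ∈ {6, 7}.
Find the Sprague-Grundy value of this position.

Build the Grundy sequence for heap A with g(k) = mex{g(k−s) : s ∈ {1, 4, 5}, s ≤ k}:
g(0) = mex{} = 0
g(1) = mex{0} = 1
g(2) = mex{1} = 0
g(3) = mex{0} = 1
g(4) = mex{0,1} = 2
g(5) = mex{0,1,2} = 3
g(6) = mex{0,1,3} = 2
g(7) = mex{0,1,2} = 3
g(8) = mex{1,2,3} = 0
g(9) = mex{0,2,3} = 1
g(10) = mex{1,2,3} = 0
g(11) = mex{0,2,3} = 1
g(12) = mex{0,1,3} = 2
g(13) = mex{0,1,2} = 3
g(14) = mex{0,1,3} = 2
So g(14) = 2.
Heap B is a plain Nim heap of size 7, so its Grundy value is 7.
For heap C, compute g(0), g(1), … with moves {6, 7}:
k:     0  1  2  3  4  5  6  7  8  9
g(k):  0  0  0  0  0  0  1  1  1  1
So g(9) = 1.
The value of a disjunctive sum is the nim-sum of the parts.
Combined value = 2 XOR 7 XOR 1 = 4.

4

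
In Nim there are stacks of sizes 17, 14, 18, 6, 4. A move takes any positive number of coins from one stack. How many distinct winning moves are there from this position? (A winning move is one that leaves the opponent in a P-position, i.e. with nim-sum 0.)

Nim-sum: 17 ⊕ 14 ⊕ 18 ⊕ 6 ⊕ 4 = 15.
The overall nim-sum is X = 15. A stack of size p has a winning move iff p XOR X < p (reduce it to p XOR X).
  17: 17 XOR 15 = 30 ≥ 17 — no move.
  14: 14 XOR 15 = 1 < 14 — winning move (to 1).
  18: 18 XOR 15 = 29 ≥ 18 — no move.
  6: 6 XOR 15 = 9 ≥ 6 — no move.
  4: 4 XOR 15 = 11 ≥ 4 — no move.
That gives 1 winning move.

1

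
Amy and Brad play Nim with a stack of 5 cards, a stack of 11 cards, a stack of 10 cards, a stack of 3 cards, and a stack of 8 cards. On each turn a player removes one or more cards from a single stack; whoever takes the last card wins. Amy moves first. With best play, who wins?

Amy wins

Bitwise XOR of the heap sizes:
  0101  (5)
  1011  (11)
  1010  (10)
  0011  (3)
  1000  (8)
  ----
  1111  (15)
The nim-sum is 15 ≠ 0, so this is an N-position: the player to move can win; Amy has a winning move.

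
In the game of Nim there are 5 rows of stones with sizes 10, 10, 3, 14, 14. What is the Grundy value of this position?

In binary:
  1010  (10)
  1010  (10)
  0011  (3)
  1110  (14)
  1110  (14)
  ----
  0011  (3)

3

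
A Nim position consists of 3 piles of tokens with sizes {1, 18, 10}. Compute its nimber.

25

In binary:
  00001  (1)
  10010  (18)
  01010  (10)
  -----
  11001  (25)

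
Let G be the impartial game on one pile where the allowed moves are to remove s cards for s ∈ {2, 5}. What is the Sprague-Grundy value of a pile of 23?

1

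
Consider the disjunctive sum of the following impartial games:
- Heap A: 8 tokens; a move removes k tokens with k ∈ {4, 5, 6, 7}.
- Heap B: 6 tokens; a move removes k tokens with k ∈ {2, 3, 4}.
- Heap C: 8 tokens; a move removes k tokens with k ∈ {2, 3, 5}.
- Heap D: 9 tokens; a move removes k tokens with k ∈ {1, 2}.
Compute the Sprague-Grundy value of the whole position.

Build the Grundy sequence for heap A with g(k) = mex{g(k−s) : s ∈ {4, 5, 6, 7}, s ≤ k}:
k:     0  1  2  3  4  5  6  7  8
g(k):  0  0  0  0  1  1  1  1  2
So g(8) = 2.
Grundy values for heap B (subtraction set {2, 3, 4}):
k:     0  1  2  3  4  5  6
g(k):  0  0  1  1  2  2  0
So g(6) = 0.
Grundy values for heap C (subtraction set {2, 3, 5}):
k:     0  1  2  3  4  5  6  7  8
g(k):  0  0  1  1  2  2  3  0  0
So g(8) = 0.
Build the Grundy sequence for heap D with g(k) = mex{g(k−s) : s ∈ {1, 2}, s ≤ k}:
k:     0  1  2  3  4  5  6  7  8  9
g(k):  0  1  2  0  1  2  0  1  2  0
So g(9) = 0.
By the Sprague-Grundy theorem, the Grundy value of a sum of independent games is the XOR of the component values.
Combined value = 2 XOR 0 XOR 0 XOR 0 = 2.

2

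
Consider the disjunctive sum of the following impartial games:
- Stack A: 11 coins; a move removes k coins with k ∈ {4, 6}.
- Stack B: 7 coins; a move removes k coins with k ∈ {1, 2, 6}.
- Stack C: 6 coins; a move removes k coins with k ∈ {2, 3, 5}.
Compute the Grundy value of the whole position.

3

Grundy values for stack A (subtraction set {4, 6}):
k:     0  1  2  3  4  5  6  7  8  9 10 11
g(k):  0  0  0  0  1  1  1  1  2  2  0  0
So g(11) = 0.
Grundy values for stack B (subtraction set {1, 2, 6}):
g(0) = mex{} = 0
g(1) = mex{0} = 1
g(2) = mex{0,1} = 2
g(3) = mex{1,2} = 0
g(4) = mex{0,2} = 1
g(5) = mex{0,1} = 2
g(6) = mex{0,1,2} = 3
g(7) = mex{1,2,3} = 0
So g(7) = 0.
For stack C, compute g(0), g(1), … with moves {2, 3, 5}:
k:     0  1  2  3  4  5  6
g(k):  0  0  1  1  2  2  3
So g(6) = 3.
By the Sprague-Grundy theorem, the Grundy value of a sum of independent games is the XOR of the component values.
Combined value = 0 XOR 0 XOR 3 = 3.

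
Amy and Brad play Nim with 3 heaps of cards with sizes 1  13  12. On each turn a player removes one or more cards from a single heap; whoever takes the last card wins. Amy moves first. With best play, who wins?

Brad wins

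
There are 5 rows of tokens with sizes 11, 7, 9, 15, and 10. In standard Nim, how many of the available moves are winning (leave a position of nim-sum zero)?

0

Compute the nim-sum pairwise:
11 XOR 7 = 12
12 XOR 9 = 5
5 XOR 15 = 10
10 XOR 10 = 0
The nim-sum is already 0, so every move leaves a nonzero nim-sum — there are no winning moves.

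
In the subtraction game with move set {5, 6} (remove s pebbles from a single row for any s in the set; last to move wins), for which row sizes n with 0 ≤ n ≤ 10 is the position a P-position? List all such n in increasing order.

0, 1, 2, 3, 4

Compute g(0), g(1), … for moves {5, 6}:
g(0) = mex{} = 0
g(1) = mex{} = 0
g(2) = mex{} = 0
g(3) = mex{} = 0
g(4) = mex{} = 0
g(5) = mex{0} = 1
g(6) = mex{0} = 1
g(7) = mex{0} = 1
g(8) = mex{0} = 1
g(9) = mex{0} = 1
g(10) = mex{0,1} = 2
The P-positions (g = 0) in 0..10 are 0, 1, 2, 3, 4.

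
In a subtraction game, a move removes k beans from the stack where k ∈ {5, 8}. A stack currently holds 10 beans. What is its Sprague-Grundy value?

Build the Grundy sequence with g(k) = mex{g(k−s) : s ∈ {5, 8}, s ≤ k}:
k:     0  1  2  3  4  5  6  7  8  9 10
g(k):  0  0  0  0  0  1  1  1  1  1  2
So g(10) = 2.

2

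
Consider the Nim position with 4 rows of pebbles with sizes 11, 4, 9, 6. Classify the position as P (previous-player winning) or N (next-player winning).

Nim-sum: 11 ⊕ 4 ⊕ 9 ⊕ 6 = 0.
The nim-sum is 0, so this is a P-position: the player to move is in a losing position under optimal play.

P-position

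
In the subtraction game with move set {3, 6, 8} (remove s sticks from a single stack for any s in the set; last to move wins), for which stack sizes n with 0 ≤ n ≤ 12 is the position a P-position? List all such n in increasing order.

0, 1, 2, 11, 12

Build the Grundy sequence with g(k) = mex{g(k−s) : s ∈ {3, 6, 8}, s ≤ k}:
g(0) = mex{} = 0
g(1) = mex{} = 0
g(2) = mex{} = 0
g(3) = mex{0} = 1
g(4) = mex{0} = 1
g(5) = mex{0} = 1
g(6) = mex{0,1} = 2
g(7) = mex{0,1} = 2
g(8) = mex{0,1} = 2
g(9) = mex{0,1,2} = 3
g(10) = mex{0,1,2} = 3
g(11) = mex{1,2} = 0
g(12) = mex{1,2,3} = 0
The P-positions (g = 0) in 0..12 are 0, 1, 2, 11, 12.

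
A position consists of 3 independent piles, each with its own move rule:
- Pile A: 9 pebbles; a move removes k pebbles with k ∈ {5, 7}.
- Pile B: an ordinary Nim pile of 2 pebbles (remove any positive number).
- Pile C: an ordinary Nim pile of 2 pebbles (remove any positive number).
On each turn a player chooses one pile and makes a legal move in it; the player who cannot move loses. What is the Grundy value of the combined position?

1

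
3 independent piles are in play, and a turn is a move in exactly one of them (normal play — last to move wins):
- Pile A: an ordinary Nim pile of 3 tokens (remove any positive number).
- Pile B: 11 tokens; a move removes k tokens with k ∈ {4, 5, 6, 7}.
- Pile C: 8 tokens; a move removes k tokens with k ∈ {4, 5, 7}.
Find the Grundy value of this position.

1

Pile A is a plain Nim pile of size 3, so its Grundy value is 3.
Build the Grundy sequence for pile B with g(k) = mex{g(k−s) : s ∈ {4, 5, 6, 7}, s ≤ k}:
k:     0  1  2  3  4  5  6  7  8  9 10 11
g(k):  0  0  0  0  1  1  1  1  2  2  2  0
So g(11) = 0.
Grundy values for pile C (subtraction set {4, 5, 7}):
k:     0  1  2  3  4  5  6  7  8
g(k):  0  0  0  0  1  1  1  1  2
So g(8) = 2.
By the Sprague-Grundy theorem, the Grundy value of a sum of independent games is the XOR of the component values.
Combined value = 3 ⊕ 0 ⊕ 2 = 1.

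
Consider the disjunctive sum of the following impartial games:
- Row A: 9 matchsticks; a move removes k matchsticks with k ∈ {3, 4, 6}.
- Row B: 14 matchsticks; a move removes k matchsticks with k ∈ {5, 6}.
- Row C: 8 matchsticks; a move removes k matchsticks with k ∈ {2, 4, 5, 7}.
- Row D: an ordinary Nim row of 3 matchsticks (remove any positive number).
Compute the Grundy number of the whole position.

Grundy values for row A (subtraction set {3, 4, 6}):
k:     0  1  2  3  4  5  6  7  8  9
g(k):  0  0  0  1  1  1  2  2  2  0
So g(9) = 0.
Grundy values for row B (subtraction set {5, 6}):
k:     0  1  2  3  4  5  6  7  8  9 10 11 12 13 14
g(k):  0  0  0  0  0  1  1  1  1  1  2  0  0  0  0
So g(14) = 0.
Grundy values for row C (subtraction set {2, 4, 5, 7}):
k:     0  1  2  3  4  5  6  7  8
g(k):  0  0  1  1  2  2  3  3  4
So g(8) = 4.
Row D is a plain Nim row of size 3, so its Grundy value is 3.
The value of a disjunctive sum is the nim-sum of the parts.
Combined value = 0 XOR 0 XOR 4 XOR 3 = 7.

7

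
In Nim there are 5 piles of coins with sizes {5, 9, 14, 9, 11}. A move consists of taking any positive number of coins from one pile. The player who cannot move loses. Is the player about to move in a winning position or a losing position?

Losing position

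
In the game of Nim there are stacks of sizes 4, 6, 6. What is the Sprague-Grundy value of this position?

Write each in binary and XOR column by column:
  100  (4)
  110  (6)
  110  (6)
  ---
  100  (4)

4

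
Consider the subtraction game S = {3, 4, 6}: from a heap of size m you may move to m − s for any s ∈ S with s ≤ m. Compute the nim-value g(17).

2

Grundy values for subtraction set {3, 4, 6}:
k:     0  1  2  3  4  5  6  7  8  9 10 11 12 13 14 15 16 17
g(k):  0  0  0  1  1  1  2  2  2  0  0  0  1  1  1  2  2  2
So g(17) = 2.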